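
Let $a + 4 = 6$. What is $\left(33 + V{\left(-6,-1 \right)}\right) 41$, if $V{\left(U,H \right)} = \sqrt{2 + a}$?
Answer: $1435$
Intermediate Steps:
$a = 2$ ($a = -4 + 6 = 2$)
$V{\left(U,H \right)} = 2$ ($V{\left(U,H \right)} = \sqrt{2 + 2} = \sqrt{4} = 2$)
$\left(33 + V{\left(-6,-1 \right)}\right) 41 = \left(33 + 2\right) 41 = 35 \cdot 41 = 1435$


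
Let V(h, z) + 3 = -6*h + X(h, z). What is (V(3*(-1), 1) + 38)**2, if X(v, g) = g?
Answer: 2916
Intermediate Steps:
V(h, z) = -3 + z - 6*h (V(h, z) = -3 + (-6*h + z) = -3 + (z - 6*h) = -3 + z - 6*h)
(V(3*(-1), 1) + 38)**2 = ((-3 + 1 - 18*(-1)) + 38)**2 = ((-3 + 1 - 6*(-3)) + 38)**2 = ((-3 + 1 + 18) + 38)**2 = (16 + 38)**2 = 54**2 = 2916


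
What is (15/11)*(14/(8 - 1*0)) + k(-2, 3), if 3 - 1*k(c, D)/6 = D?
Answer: 105/44 ≈ 2.3864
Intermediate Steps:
k(c, D) = 18 - 6*D
(15/11)*(14/(8 - 1*0)) + k(-2, 3) = (15/11)*(14/(8 - 1*0)) + (18 - 6*3) = (15*(1/11))*(14/(8 + 0)) + (18 - 18) = 15*(14/8)/11 + 0 = 15*(14*(1/8))/11 + 0 = (15/11)*(7/4) + 0 = 105/44 + 0 = 105/44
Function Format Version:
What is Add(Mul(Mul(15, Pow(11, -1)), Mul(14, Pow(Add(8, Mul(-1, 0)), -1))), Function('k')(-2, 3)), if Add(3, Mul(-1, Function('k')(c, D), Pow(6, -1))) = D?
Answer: Rational(105, 44) ≈ 2.3864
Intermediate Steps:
Function('k')(c, D) = Add(18, Mul(-6, D))
Add(Mul(Mul(15, Pow(11, -1)), Mul(14, Pow(Add(8, Mul(-1, 0)), -1))), Function('k')(-2, 3)) = Add(Mul(Mul(15, Pow(11, -1)), Mul(14, Pow(Add(8, Mul(-1, 0)), -1))), Add(18, Mul(-6, 3))) = Add(Mul(Mul(15, Rational(1, 11)), Mul(14, Pow(Add(8, 0), -1))), Add(18, -18)) = Add(Mul(Rational(15, 11), Mul(14, Pow(8, -1))), 0) = Add(Mul(Rational(15, 11), Mul(14, Rational(1, 8))), 0) = Add(Mul(Rational(15, 11), Rational(7, 4)), 0) = Add(Rational(105, 44), 0) = Rational(105, 44)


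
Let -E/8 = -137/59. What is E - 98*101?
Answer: -582886/59 ≈ -9879.4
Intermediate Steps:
E = 1096/59 (E = -(-1096)/59 = -8*(-137/59) = 1096/59 ≈ 18.576)
E - 98*101 = 1096/59 - 98*101 = 1096/59 - 9898 = -582886/59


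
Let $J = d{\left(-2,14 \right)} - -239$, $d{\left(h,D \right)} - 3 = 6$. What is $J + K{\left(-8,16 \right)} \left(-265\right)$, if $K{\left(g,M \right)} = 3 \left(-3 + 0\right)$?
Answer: $2633$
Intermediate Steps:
$K{\left(g,M \right)} = -9$ ($K{\left(g,M \right)} = 3 \left(-3\right) = -9$)
$d{\left(h,D \right)} = 9$ ($d{\left(h,D \right)} = 3 + 6 = 9$)
$J = 248$ ($J = 9 - -239 = 9 + 239 = 248$)
$J + K{\left(-8,16 \right)} \left(-265\right) = 248 - -2385 = 248 + 2385 = 2633$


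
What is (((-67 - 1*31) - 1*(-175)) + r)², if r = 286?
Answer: 131769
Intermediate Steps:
(((-67 - 1*31) - 1*(-175)) + r)² = (((-67 - 1*31) - 1*(-175)) + 286)² = (((-67 - 31) + 175) + 286)² = ((-98 + 175) + 286)² = (77 + 286)² = 363² = 131769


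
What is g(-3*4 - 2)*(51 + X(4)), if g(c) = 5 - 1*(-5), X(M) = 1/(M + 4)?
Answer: 2045/4 ≈ 511.25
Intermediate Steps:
X(M) = 1/(4 + M)
g(c) = 10 (g(c) = 5 + 5 = 10)
g(-3*4 - 2)*(51 + X(4)) = 10*(51 + 1/(4 + 4)) = 10*(51 + 1/8) = 10*(409/8) = 2045/4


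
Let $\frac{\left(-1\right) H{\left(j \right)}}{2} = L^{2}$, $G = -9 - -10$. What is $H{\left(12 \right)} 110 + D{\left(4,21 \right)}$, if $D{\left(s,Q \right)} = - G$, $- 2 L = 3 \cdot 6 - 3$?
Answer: $-12376$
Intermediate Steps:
$G = 1$ ($G = -9 + 10 = 1$)
$L = - \frac{15}{2}$ ($L = - \frac{3 \cdot 6 - 3}{2} = - \frac{18 - 3}{2} = \left(- \frac{1}{2}\right) 15 = - \frac{15}{2} \approx -7.5$)
$H{\left(j \right)} = - \frac{225}{2}$ ($H{\left(j \right)} = - 2 \left(- \frac{15}{2}\right)^{2} = \left(-2\right) \frac{225}{4} = - \frac{225}{2}$)
$D{\left(s,Q \right)} = -1$ ($D{\left(s,Q \right)} = \left(-1\right) 1 = -1$)
$H{\left(12 \right)} 110 + D{\left(4,21 \right)} = \left(- \frac{225}{2}\right) 110 - 1 = -12375 - 1 = -12376$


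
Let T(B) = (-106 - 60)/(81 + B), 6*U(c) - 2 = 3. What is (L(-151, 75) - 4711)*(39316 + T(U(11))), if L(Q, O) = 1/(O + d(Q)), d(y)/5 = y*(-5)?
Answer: -35010814972284/189035 ≈ -1.8521e+8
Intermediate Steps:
d(y) = -25*y (d(y) = 5*(y*(-5)) = 5*(-5*y) = -25*y)
U(c) = ⅚ (U(c) = ⅓ + (⅙)*3 = ⅓ + ½ = ⅚)
L(Q, O) = 1/(O - 25*Q)
T(B) = -166/(81 + B)
(L(-151, 75) - 4711)*(39316 + T(U(11))) = (1/(75 - 25*(-151)) - 4711)*(39316 - 166/(81 + ⅚)) = (1/(75 + 3775) - 4711)*(39316 - 166/491/6) = (1/3850 - 4711)*(39316 - 166*6/491) = (1/3850 - 4711)*(39316 - 996/491) = -18137349/3850*19303160/491 = -35010814972284/189035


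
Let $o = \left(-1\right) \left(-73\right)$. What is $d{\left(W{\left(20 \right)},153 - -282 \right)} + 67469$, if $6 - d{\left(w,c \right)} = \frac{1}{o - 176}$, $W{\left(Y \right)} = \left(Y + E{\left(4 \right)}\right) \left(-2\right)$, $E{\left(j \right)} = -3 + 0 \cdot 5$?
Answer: $\frac{6949926}{103} \approx 67475.0$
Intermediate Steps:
$E{\left(j \right)} = -3$ ($E{\left(j \right)} = -3 + 0 = -3$)
$W{\left(Y \right)} = 6 - 2 Y$ ($W{\left(Y \right)} = \left(Y - 3\right) \left(-2\right) = \left(-3 + Y\right) \left(-2\right) = 6 - 2 Y$)
$o = 73$
$d{\left(w,c \right)} = \frac{619}{103}$ ($d{\left(w,c \right)} = 6 - \frac{1}{73 - 176} = 6 - \frac{1}{-103} = 6 - - \frac{1}{103} = 6 + \frac{1}{103} = \frac{619}{103}$)
$d{\left(W{\left(20 \right)},153 - -282 \right)} + 67469 = \frac{619}{103} + 67469 = \frac{6949926}{103}$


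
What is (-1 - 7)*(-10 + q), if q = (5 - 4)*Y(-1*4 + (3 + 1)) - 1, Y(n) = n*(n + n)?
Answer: 88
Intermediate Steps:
Y(n) = 2*n**2 (Y(n) = n*(2*n) = 2*n**2)
q = -1 (q = (5 - 4)*(2*(-1*4 + (3 + 1))**2) - 1 = 1*(2*(-4 + 4)**2) - 1 = 1*(2*0**2) - 1 = 1*(2*0) - 1 = 1*0 - 1 = 0 - 1 = -1)
(-1 - 7)*(-10 + q) = (-1 - 7)*(-10 - 1) = -8*(-11) = 88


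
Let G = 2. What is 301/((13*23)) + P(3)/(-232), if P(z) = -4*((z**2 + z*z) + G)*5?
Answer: 23679/8671 ≈ 2.7308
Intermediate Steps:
P(z) = -40 - 40*z**2 (P(z) = -4*((z**2 + z*z) + 2)*5 = -4*((z**2 + z**2) + 2)*5 = -4*(2*z**2 + 2)*5 = -4*(2 + 2*z**2)*5 = (-8 - 8*z**2)*5 = -40 - 40*z**2)
301/((13*23)) + P(3)/(-232) = 301/((13*23)) + (-40 - 40*3**2)/(-232) = 301/299 + (-40 - 40*9)*(-1/232) = 301*(1/299) + (-40 - 360)*(-1/232) = 301/299 - 400*(-1/232) = 301/299 + 50/29 = 23679/8671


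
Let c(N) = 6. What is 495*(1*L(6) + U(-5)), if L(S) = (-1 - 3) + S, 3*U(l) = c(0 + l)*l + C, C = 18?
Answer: -990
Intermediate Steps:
U(l) = 6 + 2*l (U(l) = (6*l + 18)/3 = (18 + 6*l)/3 = 6 + 2*l)
L(S) = -4 + S
495*(1*L(6) + U(-5)) = 495*(1*(-4 + 6) + (6 + 2*(-5))) = 495*(1*2 + (6 - 10)) = 495*(2 - 4) = 495*(-2) = -990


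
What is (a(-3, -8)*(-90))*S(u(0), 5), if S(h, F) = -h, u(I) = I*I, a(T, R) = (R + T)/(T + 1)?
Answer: 0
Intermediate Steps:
a(T, R) = (R + T)/(1 + T)
u(I) = I**2
(a(-3, -8)*(-90))*S(u(0), 5) = (((-8 - 3)/(1 - 3))*(-90))*(-1*0**2) = ((-11/(-2))*(-90))*(-1*0) = (-1/2*(-11)*(-90))*0 = ((11/2)*(-90))*0 = -495*0 = 0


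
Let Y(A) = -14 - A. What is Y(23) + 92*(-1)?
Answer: -129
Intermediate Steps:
Y(23) + 92*(-1) = (-14 - 1*23) + 92*(-1) = (-14 - 23) - 92 = -37 - 92 = -129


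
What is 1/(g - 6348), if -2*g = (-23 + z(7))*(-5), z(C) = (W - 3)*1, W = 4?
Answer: -1/6403 ≈ -0.00015618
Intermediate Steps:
z(C) = 1 (z(C) = (4 - 3)*1 = 1*1 = 1)
g = -55 (g = -(-23 + 1)*(-5)/2 = -(-11)*(-5) = -½*110 = -55)
1/(g - 6348) = 1/(-55 - 6348) = 1/(-6403) = -1/6403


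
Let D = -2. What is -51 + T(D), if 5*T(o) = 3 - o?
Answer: -50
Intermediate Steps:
T(o) = ⅗ - o/5 (T(o) = (3 - o)/5 = ⅗ - o/5)
-51 + T(D) = -51 + (⅗ - ⅕*(-2)) = -51 + (⅗ + ⅖) = -51 + 1 = -50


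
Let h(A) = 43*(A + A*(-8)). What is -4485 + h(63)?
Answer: -23448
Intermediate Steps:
h(A) = -301*A (h(A) = 43*(A - 8*A) = 43*(-7*A) = -301*A)
-4485 + h(63) = -4485 - 301*63 = -4485 - 18963 = -23448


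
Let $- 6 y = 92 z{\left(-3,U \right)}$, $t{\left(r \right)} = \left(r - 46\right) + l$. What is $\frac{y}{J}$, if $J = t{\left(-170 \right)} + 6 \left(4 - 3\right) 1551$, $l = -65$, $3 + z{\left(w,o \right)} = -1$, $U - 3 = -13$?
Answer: $\frac{184}{27075} \approx 0.0067959$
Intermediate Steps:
$U = -10$ ($U = 3 - 13 = -10$)
$z{\left(w,o \right)} = -4$ ($z{\left(w,o \right)} = -3 - 1 = -4$)
$t{\left(r \right)} = -111 + r$ ($t{\left(r \right)} = \left(r - 46\right) - 65 = \left(-46 + r\right) - 65 = -111 + r$)
$J = 9025$ ($J = \left(-111 - 170\right) + 6 \left(4 - 3\right) 1551 = -281 + 6 \cdot 1 \cdot 1551 = -281 + 6 \cdot 1551 = -281 + 9306 = 9025$)
$y = \frac{184}{3}$ ($y = - \frac{92 \left(-4\right)}{6} = \left(- \frac{1}{6}\right) \left(-368\right) = \frac{184}{3} \approx 61.333$)
$\frac{y}{J} = \frac{184}{3 \cdot 9025} = \frac{184}{3} \cdot \frac{1}{9025} = \frac{184}{27075}$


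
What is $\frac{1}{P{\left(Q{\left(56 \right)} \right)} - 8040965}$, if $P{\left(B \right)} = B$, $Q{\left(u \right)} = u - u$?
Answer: $- \frac{1}{8040965} \approx -1.2436 \cdot 10^{-7}$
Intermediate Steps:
$Q{\left(u \right)} = 0$
$\frac{1}{P{\left(Q{\left(56 \right)} \right)} - 8040965} = \frac{1}{0 - 8040965} = \frac{1}{-8040965} = - \frac{1}{8040965}$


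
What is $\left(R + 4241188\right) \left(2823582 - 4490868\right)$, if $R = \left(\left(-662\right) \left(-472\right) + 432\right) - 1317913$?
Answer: $-5395622601906$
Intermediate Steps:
$R = -1005017$ ($R = \left(312464 + 432\right) - 1317913 = 312896 - 1317913 = -1005017$)
$\left(R + 4241188\right) \left(2823582 - 4490868\right) = \left(-1005017 + 4241188\right) \left(2823582 - 4490868\right) = 3236171 \left(-1667286\right) = -5395622601906$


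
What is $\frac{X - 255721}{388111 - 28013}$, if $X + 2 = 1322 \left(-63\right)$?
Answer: $- \frac{339009}{360098} \approx -0.94143$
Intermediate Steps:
$X = -83288$ ($X = -2 + 1322 \left(-63\right) = -2 - 83286 = -83288$)
$\frac{X - 255721}{388111 - 28013} = \frac{-83288 - 255721}{388111 - 28013} = - \frac{339009}{360098}$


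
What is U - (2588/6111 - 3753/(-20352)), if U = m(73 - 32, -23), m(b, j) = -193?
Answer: -8026407485/41457024 ≈ -193.61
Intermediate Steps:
U = -193
U - (2588/6111 - 3753/(-20352)) = -193 - (2588/6111 - 3753/(-20352)) = -193 - (2588*(1/6111) - 3753*(-1/20352)) = -193 - (2588/6111 + 1251/6784) = -193 - 1*25201853/41457024 = -193 - 25201853/41457024 = -8026407485/41457024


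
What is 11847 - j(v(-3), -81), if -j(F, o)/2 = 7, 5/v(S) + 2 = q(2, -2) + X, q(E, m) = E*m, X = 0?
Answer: 11861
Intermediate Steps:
v(S) = -⅚ (v(S) = 5/(-2 + (2*(-2) + 0)) = 5/(-2 + (-4 + 0)) = 5/(-2 - 4) = 5/(-6) = 5*(-⅙) = -⅚)
j(F, o) = -14 (j(F, o) = -2*7 = -14)
11847 - j(v(-3), -81) = 11847 - 1*(-14) = 11847 + 14 = 11861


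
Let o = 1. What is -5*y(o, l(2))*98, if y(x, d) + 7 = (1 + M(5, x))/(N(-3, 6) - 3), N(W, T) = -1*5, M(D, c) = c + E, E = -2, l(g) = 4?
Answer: 3430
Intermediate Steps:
M(D, c) = -2 + c (M(D, c) = c - 2 = -2 + c)
N(W, T) = -5
y(x, d) = -55/8 - x/8 (y(x, d) = -7 + (1 + (-2 + x))/(-5 - 3) = -7 + (-1 + x)/(-8) = -7 + (-1 + x)*(-1/8) = -7 + (1/8 - x/8) = -55/8 - x/8)
-5*y(o, l(2))*98 = -5*(-55/8 - 1/8*1)*98 = -5*(-55/8 - 1/8)*98 = -5*(-7)*98 = 35*98 = 3430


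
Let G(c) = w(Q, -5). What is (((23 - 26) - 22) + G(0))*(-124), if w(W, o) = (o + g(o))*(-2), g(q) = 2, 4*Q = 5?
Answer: 2356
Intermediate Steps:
Q = 5/4 (Q = (¼)*5 = 5/4 ≈ 1.2500)
w(W, o) = -4 - 2*o (w(W, o) = (o + 2)*(-2) = (2 + o)*(-2) = -4 - 2*o)
G(c) = 6 (G(c) = -4 - 2*(-5) = -4 + 10 = 6)
(((23 - 26) - 22) + G(0))*(-124) = (((23 - 26) - 22) + 6)*(-124) = ((-3 - 22) + 6)*(-124) = (-25 + 6)*(-124) = -19*(-124) = 2356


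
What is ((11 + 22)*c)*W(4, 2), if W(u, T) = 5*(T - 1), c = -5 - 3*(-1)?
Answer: -330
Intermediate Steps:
c = -2 (c = -5 + 3 = -2)
W(u, T) = -5 + 5*T (W(u, T) = 5*(-1 + T) = -5 + 5*T)
((11 + 22)*c)*W(4, 2) = ((11 + 22)*(-2))*(-5 + 5*2) = (33*(-2))*(-5 + 10) = -66*5 = -330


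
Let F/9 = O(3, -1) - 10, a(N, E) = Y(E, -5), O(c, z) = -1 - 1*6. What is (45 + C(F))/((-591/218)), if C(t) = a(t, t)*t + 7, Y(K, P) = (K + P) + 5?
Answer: -5114498/591 ≈ -8654.0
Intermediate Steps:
O(c, z) = -7 (O(c, z) = -1 - 6 = -7)
Y(K, P) = 5 + K + P
a(N, E) = E (a(N, E) = 5 + E - 5 = E)
F = -153 (F = 9*(-7 - 10) = 9*(-17) = -153)
C(t) = 7 + t² (C(t) = t*t + 7 = t² + 7 = 7 + t²)
(45 + C(F))/((-591/218)) = (45 + (7 + (-153)²))/((-591/218)) = (45 + (7 + 23409))/((-591*1/218)) = (45 + 23416)/(-591/218) = 23461*(-218/591) = -5114498/591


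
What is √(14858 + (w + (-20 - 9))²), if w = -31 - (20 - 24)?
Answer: √17994 ≈ 134.14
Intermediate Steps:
w = -27 (w = -31 - 1*(-4) = -31 + 4 = -27)
√(14858 + (w + (-20 - 9))²) = √(14858 + (-27 + (-20 - 9))²) = √(14858 + (-27 - 29)²) = √(14858 + (-56)²) = √(14858 + 3136) = √17994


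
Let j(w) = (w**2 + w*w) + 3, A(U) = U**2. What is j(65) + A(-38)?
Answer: 9897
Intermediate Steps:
j(w) = 3 + 2*w**2 (j(w) = (w**2 + w**2) + 3 = 2*w**2 + 3 = 3 + 2*w**2)
j(65) + A(-38) = (3 + 2*65**2) + (-38)**2 = (3 + 2*4225) + 1444 = (3 + 8450) + 1444 = 8453 + 1444 = 9897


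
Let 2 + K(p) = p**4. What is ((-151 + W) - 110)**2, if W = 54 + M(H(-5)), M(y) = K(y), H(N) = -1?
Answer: 43264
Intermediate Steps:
K(p) = -2 + p**4
M(y) = -2 + y**4
W = 53 (W = 54 + (-2 + (-1)**4) = 54 + (-2 + 1) = 54 - 1 = 53)
((-151 + W) - 110)**2 = ((-151 + 53) - 110)**2 = (-98 - 110)**2 = (-208)**2 = 43264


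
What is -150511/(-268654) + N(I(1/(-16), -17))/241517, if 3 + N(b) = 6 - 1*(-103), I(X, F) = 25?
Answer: 36379442511/64884508118 ≈ 0.56068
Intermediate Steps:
N(b) = 106 (N(b) = -3 + (6 - 1*(-103)) = -3 + (6 + 103) = -3 + 109 = 106)
-150511/(-268654) + N(I(1/(-16), -17))/241517 = -150511/(-268654) + 106/241517 = -150511*(-1/268654) + 106*(1/241517) = 150511/268654 + 106/241517 = 36379442511/64884508118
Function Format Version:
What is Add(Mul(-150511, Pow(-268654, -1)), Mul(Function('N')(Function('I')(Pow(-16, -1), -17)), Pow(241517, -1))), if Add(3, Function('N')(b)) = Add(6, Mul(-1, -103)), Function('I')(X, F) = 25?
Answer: Rational(36379442511, 64884508118) ≈ 0.56068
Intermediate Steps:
Function('N')(b) = 106 (Function('N')(b) = Add(-3, Add(6, Mul(-1, -103))) = Add(-3, Add(6, 103)) = Add(-3, 109) = 106)
Add(Mul(-150511, Pow(-268654, -1)), Mul(Function('N')(Function('I')(Pow(-16, -1), -17)), Pow(241517, -1))) = Add(Mul(-150511, Pow(-268654, -1)), Mul(106, Pow(241517, -1))) = Add(Mul(-150511, Rational(-1, 268654)), Mul(106, Rational(1, 241517))) = Add(Rational(150511, 268654), Rational(106, 241517)) = Rational(36379442511, 64884508118)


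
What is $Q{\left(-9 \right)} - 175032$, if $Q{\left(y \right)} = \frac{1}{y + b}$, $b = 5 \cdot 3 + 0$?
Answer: $- \frac{1050191}{6} \approx -1.7503 \cdot 10^{5}$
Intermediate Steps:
$b = 15$ ($b = 15 + 0 = 15$)
$Q{\left(y \right)} = \frac{1}{15 + y}$ ($Q{\left(y \right)} = \frac{1}{y + 15} = \frac{1}{15 + y}$)
$Q{\left(-9 \right)} - 175032 = \frac{1}{15 - 9} - 175032 = \frac{1}{6} - 175032 = - \frac{1050191}{6}$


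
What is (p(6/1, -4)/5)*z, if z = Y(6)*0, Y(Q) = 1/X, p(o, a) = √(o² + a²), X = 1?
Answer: 0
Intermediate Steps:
p(o, a) = √(a² + o²)
Y(Q) = 1 (Y(Q) = 1/1 = 1)
z = 0 (z = 1*0 = 0)
(p(6/1, -4)/5)*z = (√((-4)² + (6/1)²)/5)*0 = (√(16 + (6*1)²)*(⅕))*0 = (√(16 + 6²)*(⅕))*0 = (√(16 + 36)*(⅕))*0 = (√52*(⅕))*0 = ((2*√13)*(⅕))*0 = (2*√13/5)*0 = 0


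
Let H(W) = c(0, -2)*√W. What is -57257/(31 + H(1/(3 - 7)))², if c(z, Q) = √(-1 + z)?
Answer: -229028/3721 ≈ -61.550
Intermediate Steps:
H(W) = I*√W (H(W) = √(-1 + 0)*√W = √(-1)*√W = I*√W)
-57257/(31 + H(1/(3 - 7)))² = -57257/(31 + I*√(1/(3 - 7)))² = -57257/(31 + I*√(1/(-4)))² = -57257/(31 + I*√(-¼))² = -57257/(31 + I*(I/2))² = -57257/(31 - ½)² = -57257/((61/2)²) = -57257/3721/4 = -57257*4/3721 = -229028/3721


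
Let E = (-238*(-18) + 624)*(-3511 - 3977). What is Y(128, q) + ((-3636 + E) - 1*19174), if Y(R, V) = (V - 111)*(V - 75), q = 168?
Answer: -36768613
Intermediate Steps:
Y(R, V) = (-111 + V)*(-75 + V)
E = -36751104 (E = (4284 + 624)*(-7488) = 4908*(-7488) = -36751104)
Y(128, q) + ((-3636 + E) - 1*19174) = (8325 + 168**2 - 186*168) + ((-3636 - 36751104) - 1*19174) = (8325 + 28224 - 31248) + (-36754740 - 19174) = 5301 - 36773914 = -36768613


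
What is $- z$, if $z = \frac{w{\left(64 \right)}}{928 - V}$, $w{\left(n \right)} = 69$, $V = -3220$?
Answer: $- \frac{69}{4148} \approx -0.016635$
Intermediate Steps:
$z = \frac{69}{4148}$ ($z = \frac{69}{928 - -3220} = \frac{69}{928 + 3220} = \frac{69}{4148} \approx 0.016635$)
$- z = \left(-1\right) \frac{69}{4148} = - \frac{69}{4148}$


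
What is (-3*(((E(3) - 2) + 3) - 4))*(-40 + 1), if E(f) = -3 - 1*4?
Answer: -1170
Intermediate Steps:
E(f) = -7 (E(f) = -3 - 4 = -7)
(-3*(((E(3) - 2) + 3) - 4))*(-40 + 1) = (-3*(((-7 - 2) + 3) - 4))*(-40 + 1) = -3*((-9 + 3) - 4)*(-39) = -3*(-6 - 4)*(-39) = -3*(-10)*(-39) = 30*(-39) = -1170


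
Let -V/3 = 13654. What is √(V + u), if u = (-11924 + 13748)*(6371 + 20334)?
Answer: 39*√31998 ≈ 6976.3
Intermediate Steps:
V = -40962 (V = -3*13654 = -40962)
u = 48709920 (u = 1824*26705 = 48709920)
√(V + u) = √(-40962 + 48709920) = √48668958 = 39*√31998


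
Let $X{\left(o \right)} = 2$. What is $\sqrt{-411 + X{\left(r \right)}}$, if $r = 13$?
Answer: $i \sqrt{409} \approx 20.224 i$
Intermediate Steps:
$\sqrt{-411 + X{\left(r \right)}} = \sqrt{-411 + 2} = \sqrt{-409} = i \sqrt{409}$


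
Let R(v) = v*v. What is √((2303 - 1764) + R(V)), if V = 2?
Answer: √543 ≈ 23.302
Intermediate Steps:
R(v) = v²
√((2303 - 1764) + R(V)) = √((2303 - 1764) + 2²) = √(539 + 4) = √543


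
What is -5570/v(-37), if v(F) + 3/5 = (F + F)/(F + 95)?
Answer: 403825/136 ≈ 2969.3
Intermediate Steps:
v(F) = -⅗ + 2*F/(95 + F) (v(F) = -⅗ + (F + F)/(F + 95) = -⅗ + (2*F)/(95 + F) = -⅗ + 2*F/(95 + F))
-5570/v(-37) = -5570*5*(95 - 37)/(-285 + 7*(-37)) = -5570*290/(-285 - 259) = -5570/((⅕)*(1/58)*(-544)) = -5570/(-272/145) = -5570*(-145/272) = 403825/136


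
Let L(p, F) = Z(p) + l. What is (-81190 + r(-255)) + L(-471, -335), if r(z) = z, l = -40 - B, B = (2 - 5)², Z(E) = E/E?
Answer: -81493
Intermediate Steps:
Z(E) = 1
B = 9 (B = (-3)² = 9)
l = -49 (l = -40 - 1*9 = -40 - 9 = -49)
L(p, F) = -48 (L(p, F) = 1 - 49 = -48)
(-81190 + r(-255)) + L(-471, -335) = (-81190 - 255) - 48 = -81445 - 48 = -81493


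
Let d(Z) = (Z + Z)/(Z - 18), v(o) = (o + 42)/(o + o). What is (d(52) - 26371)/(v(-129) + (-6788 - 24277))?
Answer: 38549930/45416537 ≈ 0.84881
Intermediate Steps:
v(o) = (42 + o)/(2*o) (v(o) = (42 + o)/((2*o)) = (42 + o)*(1/(2*o)) = (42 + o)/(2*o))
d(Z) = 2*Z/(-18 + Z) (d(Z) = (2*Z)/(-18 + Z) = 2*Z/(-18 + Z))
(d(52) - 26371)/(v(-129) + (-6788 - 24277)) = (2*52/(-18 + 52) - 26371)/((½)*(42 - 129)/(-129) + (-6788 - 24277)) = (2*52/34 - 26371)/((½)*(-1/129)*(-87) - 31065) = (2*52*(1/34) - 26371)/(29/86 - 31065) = (52/17 - 26371)/(-2671561/86) = -448255/17*(-86/2671561) = 38549930/45416537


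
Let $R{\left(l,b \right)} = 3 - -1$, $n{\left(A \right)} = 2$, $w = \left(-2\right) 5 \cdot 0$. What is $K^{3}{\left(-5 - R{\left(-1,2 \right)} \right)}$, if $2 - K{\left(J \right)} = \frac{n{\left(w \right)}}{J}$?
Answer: $\frac{8000}{729} \approx 10.974$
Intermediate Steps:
$w = 0$ ($w = \left(-10\right) 0 = 0$)
$R{\left(l,b \right)} = 4$ ($R{\left(l,b \right)} = 3 + 1 = 4$)
$K{\left(J \right)} = 2 - \frac{2}{J}$
$K^{3}{\left(-5 - R{\left(-1,2 \right)} \right)} = \left(2 - \frac{2}{-5 - 4}\right)^{3} = \left(2 - \frac{2}{-9}\right)^{3} = \left(2 - - \frac{2}{9}\right)^{3} = \left(2 + \frac{2}{9}\right)^{3} = \left(\frac{20}{9}\right)^{3} = \frac{8000}{729}$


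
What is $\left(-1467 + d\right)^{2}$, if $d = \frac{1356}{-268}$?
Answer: $\frac{9727482384}{4489} \approx 2.167 \cdot 10^{6}$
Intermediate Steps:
$d = - \frac{339}{67}$ ($d = 1356 \left(- \frac{1}{268}\right) = - \frac{339}{67} \approx -5.0597$)
$\left(-1467 + d\right)^{2} = \left(-1467 - \frac{339}{67}\right)^{2} = \left(- \frac{98628}{67}\right)^{2} = \frac{9727482384}{4489}$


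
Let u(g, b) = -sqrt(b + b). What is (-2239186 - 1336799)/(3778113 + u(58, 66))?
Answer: -4503491805435/4758045946879 - 2383990*sqrt(33)/4758045946879 ≈ -0.94650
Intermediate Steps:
u(g, b) = -sqrt(2)*sqrt(b) (u(g, b) = -sqrt(2*b) = -sqrt(2)*sqrt(b))
(-2239186 - 1336799)/(3778113 + u(58, 66)) = (-2239186 - 1336799)/(3778113 - sqrt(2)*sqrt(66)) = -3575985/(3778113 - 2*sqrt(33))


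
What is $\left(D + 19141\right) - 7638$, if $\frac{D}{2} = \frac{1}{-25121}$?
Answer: $\frac{288966861}{25121} \approx 11503.0$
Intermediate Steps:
$D = - \frac{2}{25121}$ ($D = \frac{2}{-25121} = 2 \left(- \frac{1}{25121}\right) = - \frac{2}{25121} \approx -7.9615 \cdot 10^{-5}$)
$\left(D + 19141\right) - 7638 = \left(- \frac{2}{25121} + 19141\right) - 7638 = \frac{480841059}{25121} - 7638 = \frac{288966861}{25121}$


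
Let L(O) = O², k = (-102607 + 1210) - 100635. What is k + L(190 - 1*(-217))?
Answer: -36383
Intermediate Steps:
k = -202032 (k = -101397 - 100635 = -202032)
k + L(190 - 1*(-217)) = -202032 + (190 - 1*(-217))² = -202032 + (190 + 217)² = -202032 + 407² = -202032 + 165649 = -36383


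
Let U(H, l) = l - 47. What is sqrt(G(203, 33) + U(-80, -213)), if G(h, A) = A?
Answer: I*sqrt(227) ≈ 15.067*I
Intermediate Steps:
U(H, l) = -47 + l
sqrt(G(203, 33) + U(-80, -213)) = sqrt(33 + (-47 - 213)) = sqrt(33 - 260) = sqrt(-227) = I*sqrt(227)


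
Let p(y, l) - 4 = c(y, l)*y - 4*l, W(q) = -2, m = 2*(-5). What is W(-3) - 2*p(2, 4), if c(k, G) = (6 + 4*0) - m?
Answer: -42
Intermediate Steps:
m = -10
c(k, G) = 16 (c(k, G) = (6 + 4*0) - 1*(-10) = (6 + 0) + 10 = 6 + 10 = 16)
p(y, l) = 4 - 4*l + 16*y (p(y, l) = 4 + (16*y - 4*l) = 4 + (-4*l + 16*y) = 4 - 4*l + 16*y)
W(-3) - 2*p(2, 4) = -2 - 2*(4 - 4*4 + 16*2) = -2 - 2*(4 - 16 + 32) = -2 - 2*20 = -2 - 40 = -42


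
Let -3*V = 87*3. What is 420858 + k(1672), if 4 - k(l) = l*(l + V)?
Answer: -2229258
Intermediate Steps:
V = -87 (V = -29*3 = -⅓*261 = -87)
k(l) = 4 - l*(-87 + l) (k(l) = 4 - l*(l - 87) = 4 - l*(-87 + l))
420858 + k(1672) = 420858 + (4 - 1*1672² + 87*1672) = 420858 + (4 - 1*2795584 + 145464) = 420858 + (4 - 2795584 + 145464) = 420858 - 2650116 = -2229258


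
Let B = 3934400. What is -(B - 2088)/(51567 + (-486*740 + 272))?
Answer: 3932312/307801 ≈ 12.775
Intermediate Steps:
-(B - 2088)/(51567 + (-486*740 + 272)) = -(3934400 - 2088)/(51567 + (-486*740 + 272)) = -3932312/(51567 + (-359640 + 272)) = -3932312/(51567 - 359368) = -3932312/(-307801) = -3932312*(-1)/307801 = -1*(-3932312/307801) = 3932312/307801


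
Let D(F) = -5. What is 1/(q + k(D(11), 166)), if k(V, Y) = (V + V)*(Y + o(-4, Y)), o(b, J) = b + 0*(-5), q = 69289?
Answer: 1/67669 ≈ 1.4778e-5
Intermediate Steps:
o(b, J) = b (o(b, J) = b + 0 = b)
k(V, Y) = 2*V*(-4 + Y) (k(V, Y) = (V + V)*(Y - 4) = (2*V)*(-4 + Y) = 2*V*(-4 + Y))
1/(q + k(D(11), 166)) = 1/(69289 + 2*(-5)*(-4 + 166)) = 1/(69289 + 2*(-5)*162) = 1/(69289 - 1620) = 1/67669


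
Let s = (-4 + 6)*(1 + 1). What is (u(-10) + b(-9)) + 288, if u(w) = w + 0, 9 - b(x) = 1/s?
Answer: 1147/4 ≈ 286.75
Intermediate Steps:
s = 4 (s = 2*2 = 4)
b(x) = 35/4 (b(x) = 9 - 1/4 = 9 - 1*¼ = 9 - ¼ = 35/4)
u(w) = w
(u(-10) + b(-9)) + 288 = (-10 + 35/4) + 288 = -5/4 + 288 = 1147/4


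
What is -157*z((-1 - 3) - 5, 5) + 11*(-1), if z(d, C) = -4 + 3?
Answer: 146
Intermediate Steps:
z(d, C) = -1
-157*z((-1 - 3) - 5, 5) + 11*(-1) = -157*(-1) + 11*(-1) = 157 - 11 = 146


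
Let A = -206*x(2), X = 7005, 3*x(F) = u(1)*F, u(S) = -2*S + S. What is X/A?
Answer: 21015/412 ≈ 51.007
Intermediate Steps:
u(S) = -S
x(F) = -F/3 (x(F) = ((-1*1)*F)/3 = (-F)/3 = -F/3)
A = 412/3 (A = -(-206)*2/3 = -206*(-⅔) = 412/3 ≈ 137.33)
X/A = 7005/(412/3) = 7005*(3/412) = 21015/412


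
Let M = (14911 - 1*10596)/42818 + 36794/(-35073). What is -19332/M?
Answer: 29031941463048/1424105497 ≈ 20386.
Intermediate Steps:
M = -1424105497/1501755714 (M = (14911 - 10596)*(1/42818) + 36794*(-1/35073) = 4315*(1/42818) - 36794/35073 = 4315/42818 - 36794/35073 = -1424105497/1501755714 ≈ -0.94829)
-19332/M = -19332/(-1424105497/1501755714) = -19332*(-1501755714/1424105497) = 29031941463048/1424105497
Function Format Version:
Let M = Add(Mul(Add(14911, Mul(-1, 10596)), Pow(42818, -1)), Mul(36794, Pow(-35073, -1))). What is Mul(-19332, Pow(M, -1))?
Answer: Rational(29031941463048, 1424105497) ≈ 20386.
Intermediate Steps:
M = Rational(-1424105497, 1501755714) (M = Add(Mul(Add(14911, -10596), Rational(1, 42818)), Mul(36794, Rational(-1, 35073))) = Add(Mul(4315, Rational(1, 42818)), Rational(-36794, 35073)) = Add(Rational(4315, 42818), Rational(-36794, 35073)) = Rational(-1424105497, 1501755714) ≈ -0.94829)
Mul(-19332, Pow(M, -1)) = Mul(-19332, Pow(Rational(-1424105497, 1501755714), -1)) = Mul(-19332, Rational(-1501755714, 1424105497)) = Rational(29031941463048, 1424105497)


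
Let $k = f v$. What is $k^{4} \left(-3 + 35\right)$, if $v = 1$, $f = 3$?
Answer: $2592$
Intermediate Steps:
$k = 3$ ($k = 3 \cdot 1 = 3$)
$k^{4} \left(-3 + 35\right) = 3^{4} \left(-3 + 35\right) = 81 \cdot 32 = 2592$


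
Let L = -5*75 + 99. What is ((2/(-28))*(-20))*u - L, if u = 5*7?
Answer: 326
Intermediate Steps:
u = 35
L = -276 (L = -375 + 99 = -276)
((2/(-28))*(-20))*u - L = ((2/(-28))*(-20))*35 - 1*(-276) = ((2*(-1/28))*(-20))*35 + 276 = -1/14*(-20)*35 + 276 = (10/7)*35 + 276 = 50 + 276 = 326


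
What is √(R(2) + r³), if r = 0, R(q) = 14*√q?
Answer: 2^(¾)*√7 ≈ 4.4496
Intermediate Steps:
√(R(2) + r³) = √(14*√2 + 0³) = √(14*√2 + 0) = √(14*√2) = 2^(¾)*√7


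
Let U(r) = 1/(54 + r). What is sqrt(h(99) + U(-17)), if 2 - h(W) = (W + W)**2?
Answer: I*sqrt(53667501)/37 ≈ 197.99*I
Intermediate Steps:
h(W) = 2 - 4*W**2 (h(W) = 2 - (W + W)**2 = 2 - (2*W)**2 = 2 - 4*W**2)
sqrt(h(99) + U(-17)) = sqrt((2 - 4*99**2) + 1/(54 - 17)) = sqrt((2 - 4*9801) + 1/37) = sqrt((2 - 39204) + 1/37) = sqrt(-39202 + 1/37) = sqrt(-1450473/37) = I*sqrt(53667501)/37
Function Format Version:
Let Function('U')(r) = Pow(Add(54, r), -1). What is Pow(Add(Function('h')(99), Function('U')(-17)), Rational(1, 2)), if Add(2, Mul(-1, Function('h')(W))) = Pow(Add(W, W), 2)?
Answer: Mul(Rational(1, 37), I, Pow(53667501, Rational(1, 2))) ≈ Mul(197.99, I)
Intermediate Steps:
Function('h')(W) = Add(2, Mul(-4, Pow(W, 2))) (Function('h')(W) = Add(2, Mul(-1, Pow(Add(W, W), 2))) = Add(2, Mul(-1, Pow(Mul(2, W), 2))) = Add(2, Mul(-1, Mul(4, Pow(W, 2)))) = Add(2, Mul(-4, Pow(W, 2))))
Pow(Add(Function('h')(99), Function('U')(-17)), Rational(1, 2)) = Pow(Add(Add(2, Mul(-4, Pow(99, 2))), Pow(Add(54, -17), -1)), Rational(1, 2)) = Pow(Add(Add(2, Mul(-4, 9801)), Pow(37, -1)), Rational(1, 2)) = Pow(Add(Add(2, -39204), Rational(1, 37)), Rational(1, 2)) = Pow(Add(-39202, Rational(1, 37)), Rational(1, 2)) = Pow(Rational(-1450473, 37), Rational(1, 2)) = Mul(Rational(1, 37), I, Pow(53667501, Rational(1, 2)))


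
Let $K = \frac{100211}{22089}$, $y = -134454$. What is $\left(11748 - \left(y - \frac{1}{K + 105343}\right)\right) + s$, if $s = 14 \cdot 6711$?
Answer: $\frac{558848232533217}{2327021738} \approx 2.4016 \cdot 10^{5}$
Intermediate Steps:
$K = \frac{100211}{22089}$ ($K = 100211 \cdot \frac{1}{22089} = \frac{100211}{22089} \approx 4.5367$)
$s = 93954$
$\left(11748 - \left(y - \frac{1}{K + 105343}\right)\right) + s = \left(11748 + \left(\frac{1}{\frac{100211}{22089} + 105343} - -134454\right)\right) + 93954 = \left(11748 + \left(\frac{1}{\frac{2327021738}{22089}} + 134454\right)\right) + 93954 = \left(11748 + \left(\frac{22089}{2327021738} + 134454\right)\right) + 93954 = \left(11748 + \frac{312877380783141}{2327021738}\right) + 93954 = \frac{340215232161165}{2327021738} + 93954 = \frac{558848232533217}{2327021738}$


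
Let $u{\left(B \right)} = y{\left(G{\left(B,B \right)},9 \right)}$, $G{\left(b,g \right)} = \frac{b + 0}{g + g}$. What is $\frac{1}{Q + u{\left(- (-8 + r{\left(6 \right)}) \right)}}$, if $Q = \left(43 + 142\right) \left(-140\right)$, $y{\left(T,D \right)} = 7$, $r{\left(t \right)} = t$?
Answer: $- \frac{1}{25893} \approx -3.862 \cdot 10^{-5}$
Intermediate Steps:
$G{\left(b,g \right)} = \frac{b}{2 g}$
$u{\left(B \right)} = 7$
$Q = -25900$ ($Q = 185 \left(-140\right) = -25900$)
$\frac{1}{Q + u{\left(- (-8 + r{\left(6 \right)}) \right)}} = \frac{1}{-25900 + 7} = \frac{1}{-25893} = - \frac{1}{25893}$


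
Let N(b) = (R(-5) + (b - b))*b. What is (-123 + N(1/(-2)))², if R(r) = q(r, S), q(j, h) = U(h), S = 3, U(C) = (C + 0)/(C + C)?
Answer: 243049/16 ≈ 15191.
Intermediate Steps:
U(C) = ½ (U(C) = C/((2*C)) = C*(1/(2*C)) = ½)
q(j, h) = ½
R(r) = ½
N(b) = b/2 (N(b) = (½ + (b - b))*b = (½ + 0)*b = b/2)
(-123 + N(1/(-2)))² = (-123 + (½)/(-2))² = (-123 + (½)*(-½))² = (-123 - ¼)² = (-493/4)² = 243049/16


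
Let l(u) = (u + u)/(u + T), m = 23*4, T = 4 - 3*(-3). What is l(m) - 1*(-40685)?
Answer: 4272109/105 ≈ 40687.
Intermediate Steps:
T = 13 (T = 4 + 9 = 13)
m = 92
l(u) = 2*u/(13 + u) (l(u) = (u + u)/(u + 13) = (2*u)/(13 + u) = 2*u/(13 + u))
l(m) - 1*(-40685) = 2*92/(13 + 92) - 1*(-40685) = 2*92/105 + 40685 = 2*92*(1/105) + 40685 = 184/105 + 40685 = 4272109/105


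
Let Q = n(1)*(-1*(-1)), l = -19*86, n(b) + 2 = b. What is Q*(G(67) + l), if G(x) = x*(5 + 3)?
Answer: 1098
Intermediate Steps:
n(b) = -2 + b
G(x) = 8*x (G(x) = x*8 = 8*x)
l = -1634
Q = -1 (Q = (-2 + 1)*(-1*(-1)) = -1*1 = -1)
Q*(G(67) + l) = -(8*67 - 1634) = -(536 - 1634) = -1*(-1098) = 1098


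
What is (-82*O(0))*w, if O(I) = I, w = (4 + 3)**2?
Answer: 0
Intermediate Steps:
w = 49 (w = 7**2 = 49)
(-82*O(0))*w = -82*0*49 = 0*49 = 0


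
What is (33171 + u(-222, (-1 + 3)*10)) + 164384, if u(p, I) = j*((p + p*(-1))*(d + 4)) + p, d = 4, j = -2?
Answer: 197333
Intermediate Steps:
u(p, I) = p (u(p, I) = -2*(p + p*(-1))*(4 + 4) + p = -2*(p - p)*8 + p = -0*8 + p = -2*0 + p = 0 + p = p)
(33171 + u(-222, (-1 + 3)*10)) + 164384 = (33171 - 222) + 164384 = 32949 + 164384 = 197333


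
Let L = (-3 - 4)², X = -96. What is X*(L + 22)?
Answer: -6816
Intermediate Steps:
L = 49 (L = (-7)² = 49)
X*(L + 22) = -96*(49 + 22) = -96*71 = -6816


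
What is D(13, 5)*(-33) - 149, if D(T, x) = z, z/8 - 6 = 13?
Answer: -5165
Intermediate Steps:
z = 152 (z = 48 + 8*13 = 48 + 104 = 152)
D(T, x) = 152
D(13, 5)*(-33) - 149 = 152*(-33) - 149 = -5016 - 149 = -5165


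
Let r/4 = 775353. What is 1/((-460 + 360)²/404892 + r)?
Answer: 101223/313934229376 ≈ 3.2243e-7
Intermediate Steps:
r = 3101412 (r = 4*775353 = 3101412)
1/((-460 + 360)²/404892 + r) = 1/((-460 + 360)²/404892 + 3101412) = 1/((-100)²*(1/404892) + 3101412) = 1/(10000*(1/404892) + 3101412) = 1/(2500/101223 + 3101412) = 1/(313934229376/101223) = 101223/313934229376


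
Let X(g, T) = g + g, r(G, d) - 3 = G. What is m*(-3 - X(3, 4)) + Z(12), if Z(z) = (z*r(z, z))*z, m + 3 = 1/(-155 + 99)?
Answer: 122481/56 ≈ 2187.2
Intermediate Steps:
r(G, d) = 3 + G
X(g, T) = 2*g
m = -169/56 (m = -3 + 1/(-155 + 99) = -3 + 1/(-56) = -3 - 1/56 = -169/56 ≈ -3.0179)
Z(z) = z**2*(3 + z) (Z(z) = (z*(3 + z))*z = z**2*(3 + z))
m*(-3 - X(3, 4)) + Z(12) = -169*(-3 - 2*3)/56 + 12**2*(3 + 12) = -169*(-3 - 1*6)/56 + 144*15 = -169*(-3 - 6)/56 + 2160 = -169/56*(-9) + 2160 = 1521/56 + 2160 = 122481/56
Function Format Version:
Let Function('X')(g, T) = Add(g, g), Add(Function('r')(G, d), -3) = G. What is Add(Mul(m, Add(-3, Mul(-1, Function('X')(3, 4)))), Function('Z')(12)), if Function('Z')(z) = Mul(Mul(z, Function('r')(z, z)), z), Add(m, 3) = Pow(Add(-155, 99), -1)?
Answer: Rational(122481, 56) ≈ 2187.2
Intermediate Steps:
Function('r')(G, d) = Add(3, G)
Function('X')(g, T) = Mul(2, g)
m = Rational(-169, 56) (m = Add(-3, Pow(Add(-155, 99), -1)) = Add(-3, Pow(-56, -1)) = Add(-3, Rational(-1, 56)) = Rational(-169, 56) ≈ -3.0179)
Function('Z')(z) = Mul(Pow(z, 2), Add(3, z)) (Function('Z')(z) = Mul(Mul(z, Add(3, z)), z) = Mul(Pow(z, 2), Add(3, z)))
Add(Mul(m, Add(-3, Mul(-1, Function('X')(3, 4)))), Function('Z')(12)) = Add(Mul(Rational(-169, 56), Add(-3, Mul(-1, Mul(2, 3)))), Mul(Pow(12, 2), Add(3, 12))) = Add(Mul(Rational(-169, 56), Add(-3, Mul(-1, 6))), Mul(144, 15)) = Add(Mul(Rational(-169, 56), Add(-3, -6)), 2160) = Add(Mul(Rational(-169, 56), -9), 2160) = Add(Rational(1521, 56), 2160) = Rational(122481, 56)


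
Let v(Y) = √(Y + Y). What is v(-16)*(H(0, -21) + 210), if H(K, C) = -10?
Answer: 800*I*√2 ≈ 1131.4*I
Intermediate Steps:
v(Y) = √2*√Y (v(Y) = √(2*Y) = √2*√Y)
v(-16)*(H(0, -21) + 210) = (√2*√(-16))*(-10 + 210) = (√2*(4*I))*200 = (4*I*√2)*200 = 800*I*√2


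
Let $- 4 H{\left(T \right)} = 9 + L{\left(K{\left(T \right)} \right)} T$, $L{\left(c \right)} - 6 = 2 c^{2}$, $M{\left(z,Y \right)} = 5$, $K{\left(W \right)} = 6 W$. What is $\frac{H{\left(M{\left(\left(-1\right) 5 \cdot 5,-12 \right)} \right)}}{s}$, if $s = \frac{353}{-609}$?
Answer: $\frac{5504751}{1412} \approx 3898.5$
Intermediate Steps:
$L{\left(c \right)} = 6 + 2 c^{2}$
$H{\left(T \right)} = - \frac{9}{4} - \frac{T \left(6 + 72 T^{2}\right)}{4}$ ($H{\left(T \right)} = - \frac{9 + \left(6 + 2 \left(6 T\right)^{2}\right) T}{4} = - \frac{9 + \left(6 + 2 \cdot 36 T^{2}\right) T}{4} = - \frac{9 + \left(6 + 72 T^{2}\right) T}{4} = - \frac{9 + T \left(6 + 72 T^{2}\right)}{4} = - \frac{9}{4} - \frac{T \left(6 + 72 T^{2}\right)}{4}$)
$s = - \frac{353}{609}$ ($s = 353 \left(- \frac{1}{609}\right) = - \frac{353}{609} \approx -0.57964$)
$\frac{H{\left(M{\left(\left(-1\right) 5 \cdot 5,-12 \right)} \right)}}{s} = \frac{- \frac{9}{4} - 18 \cdot 5^{3} - \frac{15}{2}}{- \frac{353}{609}} = \left(- \frac{9}{4} - 2250 - \frac{15}{2}\right) \left(- \frac{609}{353}\right) = \left(- \frac{9039}{4}\right) \left(- \frac{609}{353}\right) = \frac{5504751}{1412}$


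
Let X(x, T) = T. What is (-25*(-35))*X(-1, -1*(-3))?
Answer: 2625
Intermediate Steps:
(-25*(-35))*X(-1, -1*(-3)) = (-25*(-35))*(-1*(-3)) = 875*3 = 2625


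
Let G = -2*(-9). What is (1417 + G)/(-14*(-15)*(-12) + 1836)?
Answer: -1435/684 ≈ -2.0980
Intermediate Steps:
G = 18
(1417 + G)/(-14*(-15)*(-12) + 1836) = (1417 + 18)/(-14*(-15)*(-12) + 1836) = 1435/(210*(-12) + 1836) = 1435/(-2520 + 1836) = 1435/(-684) = 1435*(-1/684) = -1435/684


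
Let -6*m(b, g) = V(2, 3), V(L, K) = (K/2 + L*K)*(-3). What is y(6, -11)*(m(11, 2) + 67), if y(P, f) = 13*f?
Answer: -40469/4 ≈ -10117.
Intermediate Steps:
V(L, K) = -3*K/2 - 3*K*L (V(L, K) = (K*(½) + K*L)*(-3) = (K/2 + K*L)*(-3) = -3*K/2 - 3*K*L)
m(b, g) = 15/4 (m(b, g) = -(-1)*3*(1 + 2*2)/4 = -(-1)*3*(1 + 4)/4 = -(-1)*3*5/4 = -⅙*(-45/2) = 15/4)
y(6, -11)*(m(11, 2) + 67) = (13*(-11))*(15/4 + 67) = -143*283/4 = -40469/4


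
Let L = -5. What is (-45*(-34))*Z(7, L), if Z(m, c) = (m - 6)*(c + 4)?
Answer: -1530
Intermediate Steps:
Z(m, c) = (-6 + m)*(4 + c)
(-45*(-34))*Z(7, L) = (-45*(-34))*(-24 - 6*(-5) + 4*7 - 5*7) = 1530*(-24 + 30 + 28 - 35) = 1530*(-1) = -1530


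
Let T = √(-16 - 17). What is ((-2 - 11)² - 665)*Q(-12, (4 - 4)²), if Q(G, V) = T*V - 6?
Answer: 2976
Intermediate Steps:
T = I*√33 (T = √(-33) = I*√33 ≈ 5.7446*I)
Q(G, V) = -6 + I*V*√33 (Q(G, V) = (I*√33)*V - 6 = I*V*√33 - 6 = -6 + I*V*√33)
((-2 - 11)² - 665)*Q(-12, (4 - 4)²) = ((-2 - 11)² - 665)*(-6 + I*(4 - 4)²*√33) = ((-13)² - 665)*(-6 + I*0²*√33) = (169 - 665)*(-6 + I*0*√33) = -496*(-6 + 0) = -496*(-6) = 2976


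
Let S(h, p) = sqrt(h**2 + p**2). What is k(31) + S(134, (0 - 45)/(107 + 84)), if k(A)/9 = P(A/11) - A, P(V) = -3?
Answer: -306 + sqrt(655054861)/191 ≈ -172.00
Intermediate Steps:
k(A) = -27 - 9*A (k(A) = 9*(-3 - A) = -27 - 9*A)
k(31) + S(134, (0 - 45)/(107 + 84)) = (-27 - 9*31) + sqrt(134**2 + ((0 - 45)/(107 + 84))**2) = (-27 - 279) + sqrt(17956 + (-45/191)**2) = -306 + sqrt(17956 + (-45*1/191)**2) = -306 + sqrt(17956 + (-45/191)**2) = -306 + sqrt(17956 + 2025/36481) = -306 + sqrt(655054861/36481) = -306 + sqrt(655054861)/191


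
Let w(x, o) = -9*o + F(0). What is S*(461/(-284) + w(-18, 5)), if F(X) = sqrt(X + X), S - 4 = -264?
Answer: 860665/71 ≈ 12122.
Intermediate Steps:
S = -260 (S = 4 - 264 = -260)
F(X) = sqrt(2)*sqrt(X) (F(X) = sqrt(2*X) = sqrt(2)*sqrt(X))
w(x, o) = -9*o (w(x, o) = -9*o + sqrt(2)*sqrt(0) = -9*o + sqrt(2)*0 = -9*o + 0 = -9*o)
S*(461/(-284) + w(-18, 5)) = -260*(461/(-284) - 9*5) = -260*(461*(-1/284) - 45) = -260*(-461/284 - 45) = -260*(-13241/284) = 860665/71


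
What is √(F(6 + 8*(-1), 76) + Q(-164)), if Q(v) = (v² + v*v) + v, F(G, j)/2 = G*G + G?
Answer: 8*√838 ≈ 231.59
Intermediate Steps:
F(G, j) = 2*G + 2*G² (F(G, j) = 2*(G*G + G) = 2*(G² + G) = 2*(G + G²) = 2*G + 2*G²)
Q(v) = v + 2*v² (Q(v) = (v² + v²) + v = 2*v² + v = v + 2*v²)
√(F(6 + 8*(-1), 76) + Q(-164)) = √(2*(6 + 8*(-1))*(1 + (6 + 8*(-1))) - 164*(1 + 2*(-164))) = √(2*(6 - 8)*(1 + (6 - 8)) - 164*(1 - 328)) = √(2*(-2)*(1 - 2) - 164*(-327)) = √(2*(-2)*(-1) + 53628) = √(4 + 53628) = √53632 = 8*√838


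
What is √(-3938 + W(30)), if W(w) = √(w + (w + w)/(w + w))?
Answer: √(-3938 + √31) ≈ 62.709*I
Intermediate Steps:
W(w) = √(1 + w) (W(w) = √(w + (2*w)/((2*w))) = √(w + (2*w)*(1/(2*w))) = √(w + 1) = √(1 + w))
√(-3938 + W(30)) = √(-3938 + √(1 + 30)) = √(-3938 + √31)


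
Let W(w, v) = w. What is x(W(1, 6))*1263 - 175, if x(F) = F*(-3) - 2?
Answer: -6490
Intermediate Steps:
x(F) = -2 - 3*F (x(F) = -3*F - 2 = -2 - 3*F)
x(W(1, 6))*1263 - 175 = (-2 - 3*1)*1263 - 175 = (-2 - 3)*1263 - 175 = -5*1263 - 175 = -6315 - 175 = -6490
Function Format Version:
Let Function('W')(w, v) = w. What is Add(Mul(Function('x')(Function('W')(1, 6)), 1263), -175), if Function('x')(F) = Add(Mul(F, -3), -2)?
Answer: -6490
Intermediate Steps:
Function('x')(F) = Add(-2, Mul(-3, F)) (Function('x')(F) = Add(Mul(-3, F), -2) = Add(-2, Mul(-3, F)))
Add(Mul(Function('x')(Function('W')(1, 6)), 1263), -175) = Add(Mul(Add(-2, Mul(-3, 1)), 1263), -175) = Add(Mul(Add(-2, -3), 1263), -175) = Add(Mul(-5, 1263), -175) = Add(-6315, -175) = -6490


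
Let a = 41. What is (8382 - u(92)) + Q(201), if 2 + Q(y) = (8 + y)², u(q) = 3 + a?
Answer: 52017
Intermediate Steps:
u(q) = 44 (u(q) = 3 + 41 = 44)
Q(y) = -2 + (8 + y)²
(8382 - u(92)) + Q(201) = (8382 - 1*44) + (-2 + (8 + 201)²) = (8382 - 44) + (-2 + 209²) = 8338 + (-2 + 43681) = 8338 + 43679 = 52017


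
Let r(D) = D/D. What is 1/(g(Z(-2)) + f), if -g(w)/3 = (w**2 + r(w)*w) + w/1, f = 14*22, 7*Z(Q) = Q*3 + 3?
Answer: 49/15191 ≈ 0.0032256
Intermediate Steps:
r(D) = 1
Z(Q) = 3/7 + 3*Q/7 (Z(Q) = (Q*3 + 3)/7 = (3*Q + 3)/7 = (3 + 3*Q)/7 = 3/7 + 3*Q/7)
f = 308
g(w) = -6*w - 3*w**2 (g(w) = -3*((w**2 + 1*w) + w/1) = -3*((w**2 + w) + w*1) = -3*((w + w**2) + w) = -3*(w**2 + 2*w) = -6*w - 3*w**2)
1/(g(Z(-2)) + f) = 1/(-3*(3/7 + (3/7)*(-2))*(2 + (3/7 + (3/7)*(-2))) + 308) = 1/(-3*(3/7 - 6/7)*(2 + (3/7 - 6/7)) + 308) = 1/(-3*(-3/7)*(2 - 3/7) + 308) = 1/(-3*(-3/7)*11/7 + 308) = 1/(99/49 + 308) = 1/(15191/49) = 49/15191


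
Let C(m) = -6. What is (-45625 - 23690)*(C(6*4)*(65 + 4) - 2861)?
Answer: 227006625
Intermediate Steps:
(-45625 - 23690)*(C(6*4)*(65 + 4) - 2861) = (-45625 - 23690)*(-6*(65 + 4) - 2861) = -69315*(-6*69 - 2861) = -69315*(-414 - 2861) = -69315*(-3275) = 227006625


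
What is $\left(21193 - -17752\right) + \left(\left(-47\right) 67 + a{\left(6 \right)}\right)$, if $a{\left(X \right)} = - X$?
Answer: $35790$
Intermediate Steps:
$\left(21193 - -17752\right) + \left(\left(-47\right) 67 + a{\left(6 \right)}\right) = \left(21193 - -17752\right) - 3155 = \left(21193 + 17752\right) - 3155 = 38945 - 3155 = 35790$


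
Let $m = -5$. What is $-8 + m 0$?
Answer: $-8$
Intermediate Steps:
$-8 + m 0 = -8 - 0 = -8 + 0 = -8$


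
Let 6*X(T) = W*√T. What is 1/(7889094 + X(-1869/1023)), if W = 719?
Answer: 96846517944/764031283954969439 - 4314*I*√212443/764031283954969439 ≈ 1.2676e-7 - 2.6025e-12*I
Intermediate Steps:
X(T) = 719*√T/6 (X(T) = (719*√T)/6 = 719*√T/6)
1/(7889094 + X(-1869/1023)) = 1/(7889094 + 719*√(-1869/1023)/6) = 1/(7889094 + 719*√(-1869*1/1023)/6) = 1/(7889094 + 719*√(-623/341)/6) = 1/(7889094 + 719*(I*√212443/341)/6) = 1/(7889094 + 719*I*√212443/2046)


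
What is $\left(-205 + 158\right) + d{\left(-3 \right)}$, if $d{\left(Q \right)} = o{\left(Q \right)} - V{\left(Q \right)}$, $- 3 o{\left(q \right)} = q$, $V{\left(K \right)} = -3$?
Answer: $-43$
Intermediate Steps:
$o{\left(q \right)} = - \frac{q}{3}$
$d{\left(Q \right)} = 3 - \frac{Q}{3}$ ($d{\left(Q \right)} = - \frac{Q}{3} - -3 = - \frac{Q}{3} + 3 = 3 - \frac{Q}{3}$)
$\left(-205 + 158\right) + d{\left(-3 \right)} = \left(-205 + 158\right) + \left(3 - -1\right) = -47 + \left(3 + 1\right) = -47 + 4 = -43$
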